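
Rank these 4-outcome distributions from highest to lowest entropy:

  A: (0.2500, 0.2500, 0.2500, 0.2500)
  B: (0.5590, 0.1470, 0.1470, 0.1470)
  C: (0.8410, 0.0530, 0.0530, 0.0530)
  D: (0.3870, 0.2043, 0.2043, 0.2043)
A > D > B > C

Key insight: Entropy is maximized by uniform distributions and minimized by concentrated distributions.

Entropies:
  H(A) = 2.0000 bits
  H(B) = 1.6889 bits
  H(C) = 0.8839 bits
  H(D) = 1.9344 bits

Ranking: A > D > B > C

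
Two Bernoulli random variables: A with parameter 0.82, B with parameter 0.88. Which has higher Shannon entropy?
A

For binary distributions, entropy is maximized at p=0.5 and decreases as p moves toward 0 or 1.

H(A) = H(0.82) = 0.6801 bits
H(B) = H(0.88) = 0.5294 bits

Distribution A (p=0.82) is closer to uniform (p=0.5), so it has higher entropy.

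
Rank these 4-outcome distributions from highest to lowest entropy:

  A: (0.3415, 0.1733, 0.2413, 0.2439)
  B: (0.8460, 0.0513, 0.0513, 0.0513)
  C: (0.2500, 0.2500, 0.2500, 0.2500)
C > A > B

Key insight: Entropy is maximized by uniform distributions and minimized by concentrated distributions.

- Uniform distributions have maximum entropy log₂(4) = 2.0000 bits
- The more "peaked" or concentrated a distribution, the lower its entropy

Entropies:
  H(A) = 1.9590 bits
  H(B) = 0.8638 bits
  H(C) = 2.0000 bits

Ranking: C > A > B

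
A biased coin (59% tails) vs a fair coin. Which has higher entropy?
Fair coin

The fair coin is uniform (p=0.5), maximizing binary entropy at 1 bit. The biased coin has H(0.59) ≈ 0.977 bits — its outcome is more predictable, so its entropy is lower.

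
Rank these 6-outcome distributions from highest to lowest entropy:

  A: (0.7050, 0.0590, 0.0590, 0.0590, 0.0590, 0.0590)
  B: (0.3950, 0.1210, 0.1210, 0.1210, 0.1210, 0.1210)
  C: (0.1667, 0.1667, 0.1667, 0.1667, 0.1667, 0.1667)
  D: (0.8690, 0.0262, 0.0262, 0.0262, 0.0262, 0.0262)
C > B > A > D

Key insight: Entropy is maximized by uniform distributions and minimized by concentrated distributions.

Entropies:
  H(A) = 1.5601 bits
  H(B) = 2.3727 bits
  H(C) = 2.5850 bits
  H(D) = 0.8643 bits

Ranking: C > B > A > D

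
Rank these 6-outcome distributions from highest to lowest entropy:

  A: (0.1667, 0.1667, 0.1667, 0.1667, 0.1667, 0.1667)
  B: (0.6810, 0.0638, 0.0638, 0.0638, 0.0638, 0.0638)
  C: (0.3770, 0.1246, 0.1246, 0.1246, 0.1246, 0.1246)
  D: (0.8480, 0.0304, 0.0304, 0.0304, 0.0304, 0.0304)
A > C > B > D

Key insight: Entropy is maximized by uniform distributions and minimized by concentrated distributions.

Entropies:
  H(A) = 2.5850 bits
  H(B) = 1.6440 bits
  H(C) = 2.4025 bits
  H(D) = 0.9678 bits

Ranking: A > C > B > D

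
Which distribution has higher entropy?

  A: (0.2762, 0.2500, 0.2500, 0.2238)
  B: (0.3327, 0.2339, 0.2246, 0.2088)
A

Both distributions are close to uniform, making this a harder comparison.

H(A) = 1.9960 bits
H(B) = 1.9742 bits

The distribution closer to uniform has higher entropy.
Answer: A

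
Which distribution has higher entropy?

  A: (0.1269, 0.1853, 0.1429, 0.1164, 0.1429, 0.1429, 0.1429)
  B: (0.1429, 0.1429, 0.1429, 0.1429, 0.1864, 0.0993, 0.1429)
A

Both distributions are close to uniform, making this a harder comparison.

H(A) = 2.7939 bits
H(B) = 2.7879 bits

The distribution closer to uniform has higher entropy.
Answer: A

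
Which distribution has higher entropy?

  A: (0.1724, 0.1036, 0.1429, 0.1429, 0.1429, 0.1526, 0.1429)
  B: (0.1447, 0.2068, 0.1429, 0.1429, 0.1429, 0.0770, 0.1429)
A

Both distributions are close to uniform, making this a harder comparison.

H(A) = 2.7941 bits
H(B) = 2.7629 bits

The distribution closer to uniform has higher entropy.
Answer: A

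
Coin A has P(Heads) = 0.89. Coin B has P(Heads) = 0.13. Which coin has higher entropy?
B

For binary distributions, entropy is maximized at p=0.5 and decreases as p moves toward 0 or 1.

H(A) = H(0.89) = 0.4999 bits
H(B) = H(0.13) = 0.5574 bits

Distribution B (p=0.13) is closer to uniform (p=0.5), so it has higher entropy.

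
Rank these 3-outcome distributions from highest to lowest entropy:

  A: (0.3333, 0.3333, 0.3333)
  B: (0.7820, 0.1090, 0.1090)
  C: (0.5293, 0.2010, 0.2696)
A > C > B

Key insight: Entropy is maximized by uniform distributions and minimized by concentrated distributions.

- Uniform distributions have maximum entropy log₂(3) = 1.5850 bits
- The more "peaked" or concentrated a distribution, the lower its entropy

Entropies:
  H(A) = 1.5850 bits
  H(B) = 0.9745 bits
  H(C) = 1.4609 bits

Ranking: A > C > B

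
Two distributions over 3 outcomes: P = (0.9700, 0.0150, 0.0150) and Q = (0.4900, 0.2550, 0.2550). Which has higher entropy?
Q

P is highly concentrated on one outcome (97%), making it nearly deterministic. Q spreads its mass more evenly (max 49%). The more spread-out distribution has higher entropy: H(P) ≈ 0.224 bits, H(Q) ≈ 1.510 bits.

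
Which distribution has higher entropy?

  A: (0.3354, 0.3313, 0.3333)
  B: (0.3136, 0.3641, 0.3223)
A

Both distributions are close to uniform, making this a harder comparison.

H(A) = 1.5849 bits
H(B) = 1.5819 bits

The distribution closer to uniform has higher entropy.
Answer: A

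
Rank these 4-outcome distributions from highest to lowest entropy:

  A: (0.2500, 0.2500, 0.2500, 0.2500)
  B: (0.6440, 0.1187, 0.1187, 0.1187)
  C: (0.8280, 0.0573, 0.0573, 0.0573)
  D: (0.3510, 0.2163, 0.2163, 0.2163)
A > D > B > C

Key insight: Entropy is maximized by uniform distributions and minimized by concentrated distributions.

Entropies:
  H(A) = 2.0000 bits
  H(B) = 1.5036 bits
  H(C) = 0.9349 bits
  H(D) = 1.9636 bits

Ranking: A > D > B > C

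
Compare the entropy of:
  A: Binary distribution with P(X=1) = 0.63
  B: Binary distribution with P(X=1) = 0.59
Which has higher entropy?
B

For binary distributions, entropy is maximized at p=0.5 and decreases as p moves toward 0 or 1.

H(A) = H(0.63) = 0.9507 bits
H(B) = H(0.59) = 0.9765 bits

Distribution B (p=0.59) is closer to uniform (p=0.5), so it has higher entropy.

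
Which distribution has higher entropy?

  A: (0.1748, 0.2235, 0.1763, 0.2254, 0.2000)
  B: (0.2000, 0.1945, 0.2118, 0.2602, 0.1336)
A

Both distributions are close to uniform, making this a harder comparison.

H(A) = 2.3133 bits
H(B) = 2.2914 bits

The distribution closer to uniform has higher entropy.
Answer: A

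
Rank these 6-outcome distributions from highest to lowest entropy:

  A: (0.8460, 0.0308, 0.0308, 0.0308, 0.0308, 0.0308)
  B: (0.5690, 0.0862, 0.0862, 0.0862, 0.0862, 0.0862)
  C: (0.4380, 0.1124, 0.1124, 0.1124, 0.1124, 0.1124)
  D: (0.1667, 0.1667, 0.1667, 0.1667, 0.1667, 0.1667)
D > C > B > A

Key insight: Entropy is maximized by uniform distributions and minimized by concentrated distributions.

Entropies:
  H(A) = 0.9773 bits
  H(B) = 1.9870 bits
  H(C) = 2.2938 bits
  H(D) = 2.5850 bits

Ranking: D > C > B > A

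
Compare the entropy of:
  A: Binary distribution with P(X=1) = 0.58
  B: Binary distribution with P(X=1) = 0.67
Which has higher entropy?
A

For binary distributions, entropy is maximized at p=0.5 and decreases as p moves toward 0 or 1.

H(A) = H(0.58) = 0.9815 bits
H(B) = H(0.67) = 0.9149 bits

Distribution A (p=0.58) is closer to uniform (p=0.5), so it has higher entropy.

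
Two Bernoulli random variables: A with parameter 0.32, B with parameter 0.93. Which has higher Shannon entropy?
A

For binary distributions, entropy is maximized at p=0.5 and decreases as p moves toward 0 or 1.

H(A) = H(0.32) = 0.9044 bits
H(B) = H(0.93) = 0.3659 bits

Distribution A (p=0.32) is closer to uniform (p=0.5), so it has higher entropy.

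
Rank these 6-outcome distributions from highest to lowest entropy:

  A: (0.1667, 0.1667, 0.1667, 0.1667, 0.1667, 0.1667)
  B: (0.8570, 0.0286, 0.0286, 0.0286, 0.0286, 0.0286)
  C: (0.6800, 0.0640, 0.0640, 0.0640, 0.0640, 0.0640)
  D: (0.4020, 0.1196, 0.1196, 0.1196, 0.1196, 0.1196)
A > D > C > B

Key insight: Entropy is maximized by uniform distributions and minimized by concentrated distributions.

Entropies:
  H(A) = 2.5850 bits
  H(B) = 0.9241 bits
  H(C) = 1.6474 bits
  H(D) = 2.3606 bits

Ranking: A > D > C > B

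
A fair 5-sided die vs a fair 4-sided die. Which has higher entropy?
5-sided die

Both are uniform distributions; for uniform over n outcomes, H = log₂(n). H(5-sided) = log₂(5) = 2.322 bits and H(4-sided) = log₂(4) = 2.000 bits. More outcomes in a uniform distribution means higher entropy.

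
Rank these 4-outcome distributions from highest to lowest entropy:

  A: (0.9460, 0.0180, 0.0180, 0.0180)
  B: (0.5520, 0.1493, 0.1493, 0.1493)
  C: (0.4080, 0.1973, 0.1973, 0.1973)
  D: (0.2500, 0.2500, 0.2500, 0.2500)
D > C > B > A

Key insight: Entropy is maximized by uniform distributions and minimized by concentrated distributions.

Entropies:
  H(A) = 0.3887 bits
  H(B) = 1.7022 bits
  H(C) = 1.9137 bits
  H(D) = 2.0000 bits

Ranking: D > C > B > A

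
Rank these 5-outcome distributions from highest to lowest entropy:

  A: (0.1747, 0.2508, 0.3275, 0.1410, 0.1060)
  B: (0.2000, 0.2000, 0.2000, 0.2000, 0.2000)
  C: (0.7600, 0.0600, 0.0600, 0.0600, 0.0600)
B > A > C

Key insight: Entropy is maximized by uniform distributions and minimized by concentrated distributions.

- Uniform distributions have maximum entropy log₂(5) = 2.3219 bits
- The more "peaked" or concentrated a distribution, the lower its entropy

Entropies:
  H(A) = 2.2093 bits
  H(B) = 2.3219 bits
  H(C) = 1.2750 bits

Ranking: B > A > C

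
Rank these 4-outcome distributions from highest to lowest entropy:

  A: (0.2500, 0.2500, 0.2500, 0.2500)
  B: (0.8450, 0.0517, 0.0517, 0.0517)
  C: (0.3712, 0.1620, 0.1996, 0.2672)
A > C > B

Key insight: Entropy is maximized by uniform distributions and minimized by concentrated distributions.

- Uniform distributions have maximum entropy log₂(4) = 2.0000 bits
- The more "peaked" or concentrated a distribution, the lower its entropy

Entropies:
  H(A) = 2.0000 bits
  H(B) = 0.8679 bits
  H(C) = 1.9289 bits

Ranking: A > C > B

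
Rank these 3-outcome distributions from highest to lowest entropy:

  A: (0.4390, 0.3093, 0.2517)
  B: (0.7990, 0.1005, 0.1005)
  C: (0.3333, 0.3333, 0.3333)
C > A > B

Key insight: Entropy is maximized by uniform distributions and minimized by concentrated distributions.

- Uniform distributions have maximum entropy log₂(3) = 1.5850 bits
- The more "peaked" or concentrated a distribution, the lower its entropy

Entropies:
  H(A) = 1.5459 bits
  H(B) = 0.9249 bits
  H(C) = 1.5850 bits

Ranking: C > A > B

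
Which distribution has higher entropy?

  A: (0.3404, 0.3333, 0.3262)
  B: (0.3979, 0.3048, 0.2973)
A

Both distributions are close to uniform, making this a harder comparison.

H(A) = 1.5847 bits
H(B) = 1.5718 bits

The distribution closer to uniform has higher entropy.
Answer: A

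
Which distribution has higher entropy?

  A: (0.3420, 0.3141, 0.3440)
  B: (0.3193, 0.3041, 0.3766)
A

Both distributions are close to uniform, making this a harder comparison.

H(A) = 1.5837 bits
H(B) = 1.5787 bits

The distribution closer to uniform has higher entropy.
Answer: A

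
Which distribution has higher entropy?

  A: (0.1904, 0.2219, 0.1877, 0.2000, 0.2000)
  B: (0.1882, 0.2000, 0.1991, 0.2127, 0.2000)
B

Both distributions are close to uniform, making this a harder comparison.

H(A) = 2.3194 bits
H(B) = 2.3208 bits

The distribution closer to uniform has higher entropy.
Answer: B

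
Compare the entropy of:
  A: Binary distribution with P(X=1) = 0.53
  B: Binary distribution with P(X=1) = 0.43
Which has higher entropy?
A

For binary distributions, entropy is maximized at p=0.5 and decreases as p moves toward 0 or 1.

H(A) = H(0.53) = 0.9974 bits
H(B) = H(0.43) = 0.9858 bits

Distribution A (p=0.53) is closer to uniform (p=0.5), so it has higher entropy.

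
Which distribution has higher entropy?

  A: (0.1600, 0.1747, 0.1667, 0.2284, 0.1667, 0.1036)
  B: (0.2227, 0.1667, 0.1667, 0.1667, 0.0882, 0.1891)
A

Both distributions are close to uniform, making this a harder comparison.

H(A) = 2.5498 bits
H(B) = 2.5383 bits

The distribution closer to uniform has higher entropy.
Answer: A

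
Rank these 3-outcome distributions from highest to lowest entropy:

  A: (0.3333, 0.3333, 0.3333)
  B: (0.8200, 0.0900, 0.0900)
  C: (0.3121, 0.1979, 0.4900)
A > C > B

Key insight: Entropy is maximized by uniform distributions and minimized by concentrated distributions.

- Uniform distributions have maximum entropy log₂(3) = 1.5850 bits
- The more "peaked" or concentrated a distribution, the lower its entropy

Entropies:
  H(A) = 1.5850 bits
  H(B) = 0.8601 bits
  H(C) = 1.4911 bits

Ranking: A > C > B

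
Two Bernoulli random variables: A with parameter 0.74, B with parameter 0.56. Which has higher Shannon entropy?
B

For binary distributions, entropy is maximized at p=0.5 and decreases as p moves toward 0 or 1.

H(A) = H(0.74) = 0.8267 bits
H(B) = H(0.56) = 0.9896 bits

Distribution B (p=0.56) is closer to uniform (p=0.5), so it has higher entropy.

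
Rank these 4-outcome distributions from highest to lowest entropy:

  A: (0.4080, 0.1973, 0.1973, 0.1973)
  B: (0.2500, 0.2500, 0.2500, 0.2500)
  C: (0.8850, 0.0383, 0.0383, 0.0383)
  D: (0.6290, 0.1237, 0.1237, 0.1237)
B > A > D > C

Key insight: Entropy is maximized by uniform distributions and minimized by concentrated distributions.

Entropies:
  H(A) = 1.9137 bits
  H(B) = 2.0000 bits
  H(C) = 0.6971 bits
  H(D) = 1.5395 bits

Ranking: B > A > D > C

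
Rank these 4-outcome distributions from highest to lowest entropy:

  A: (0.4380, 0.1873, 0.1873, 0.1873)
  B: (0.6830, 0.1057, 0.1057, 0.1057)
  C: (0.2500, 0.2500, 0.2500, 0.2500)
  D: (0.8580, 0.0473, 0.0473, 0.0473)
C > A > B > D

Key insight: Entropy is maximized by uniform distributions and minimized by concentrated distributions.

Entropies:
  H(A) = 1.8796 bits
  H(B) = 1.4035 bits
  H(C) = 2.0000 bits
  H(D) = 0.8145 bits

Ranking: C > A > B > D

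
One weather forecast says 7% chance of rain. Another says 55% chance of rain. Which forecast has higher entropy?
55% forecast

Treat each forecast as a Bernoulli distribution. Binary entropy is maximized at p=0.5 and falls off symmetrically toward 0 or 1. The 55% forecast is closer to 50%, so it is more uncertain. H(7%) ≈ 0.366 bits, H(55%) ≈ 0.993 bits.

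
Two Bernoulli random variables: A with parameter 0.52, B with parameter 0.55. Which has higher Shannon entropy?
A

For binary distributions, entropy is maximized at p=0.5 and decreases as p moves toward 0 or 1.

H(A) = H(0.52) = 0.9988 bits
H(B) = H(0.55) = 0.9928 bits

Distribution A (p=0.52) is closer to uniform (p=0.5), so it has higher entropy.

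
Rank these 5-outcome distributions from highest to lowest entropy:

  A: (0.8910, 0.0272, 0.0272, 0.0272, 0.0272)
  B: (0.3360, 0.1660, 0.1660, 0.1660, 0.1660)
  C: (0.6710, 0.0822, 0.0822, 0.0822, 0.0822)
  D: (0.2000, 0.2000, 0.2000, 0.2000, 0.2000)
D > B > C > A

Key insight: Entropy is maximized by uniform distributions and minimized by concentrated distributions.

Entropies:
  H(A) = 0.7149 bits
  H(B) = 2.2489 bits
  H(C) = 1.5719 bits
  H(D) = 2.3219 bits

Ranking: D > B > C > A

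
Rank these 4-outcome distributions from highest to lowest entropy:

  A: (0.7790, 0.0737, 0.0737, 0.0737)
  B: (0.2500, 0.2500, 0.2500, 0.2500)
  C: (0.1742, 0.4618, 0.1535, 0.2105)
B > C > A

Key insight: Entropy is maximized by uniform distributions and minimized by concentrated distributions.

- Uniform distributions have maximum entropy log₂(4) = 2.0000 bits
- The more "peaked" or concentrated a distribution, the lower its entropy

Entropies:
  H(A) = 1.1123 bits
  H(B) = 2.0000 bits
  H(C) = 1.8421 bits

Ranking: B > C > A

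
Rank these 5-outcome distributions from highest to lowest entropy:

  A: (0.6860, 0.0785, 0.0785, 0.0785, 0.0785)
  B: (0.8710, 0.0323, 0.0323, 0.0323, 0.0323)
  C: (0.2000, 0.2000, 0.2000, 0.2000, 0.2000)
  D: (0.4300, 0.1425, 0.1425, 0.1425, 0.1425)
C > D > A > B

Key insight: Entropy is maximized by uniform distributions and minimized by concentrated distributions.

Entropies:
  H(A) = 1.5257 bits
  H(B) = 0.8127 bits
  H(C) = 2.3219 bits
  H(D) = 2.1258 bits

Ranking: C > D > A > B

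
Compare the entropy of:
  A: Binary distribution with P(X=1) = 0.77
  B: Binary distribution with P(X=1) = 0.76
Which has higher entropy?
B

For binary distributions, entropy is maximized at p=0.5 and decreases as p moves toward 0 or 1.

H(A) = H(0.77) = 0.7780 bits
H(B) = H(0.76) = 0.7950 bits

Distribution B (p=0.76) is closer to uniform (p=0.5), so it has higher entropy.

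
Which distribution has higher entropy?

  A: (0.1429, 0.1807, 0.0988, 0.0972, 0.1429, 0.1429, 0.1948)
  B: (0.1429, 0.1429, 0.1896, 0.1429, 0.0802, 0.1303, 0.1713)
B

Both distributions are close to uniform, making this a harder comparison.

H(A) = 2.7656 bits
H(B) = 2.7691 bits

The distribution closer to uniform has higher entropy.
Answer: B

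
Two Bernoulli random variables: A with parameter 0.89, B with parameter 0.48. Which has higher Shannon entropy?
B

For binary distributions, entropy is maximized at p=0.5 and decreases as p moves toward 0 or 1.

H(A) = H(0.89) = 0.4999 bits
H(B) = H(0.48) = 0.9988 bits

Distribution B (p=0.48) is closer to uniform (p=0.5), so it has higher entropy.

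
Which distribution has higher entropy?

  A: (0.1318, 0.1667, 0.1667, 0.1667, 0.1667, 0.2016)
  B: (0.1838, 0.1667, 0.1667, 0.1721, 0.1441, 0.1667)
B

Both distributions are close to uniform, making this a harder comparison.

H(A) = 2.5743 bits
H(B) = 2.5813 bits

The distribution closer to uniform has higher entropy.
Answer: B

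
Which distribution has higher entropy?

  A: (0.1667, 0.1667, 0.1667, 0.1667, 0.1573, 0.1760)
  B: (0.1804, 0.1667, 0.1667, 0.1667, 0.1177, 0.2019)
A

Both distributions are close to uniform, making this a harder comparison.

H(A) = 2.5842 bits
H(B) = 2.5675 bits

The distribution closer to uniform has higher entropy.
Answer: A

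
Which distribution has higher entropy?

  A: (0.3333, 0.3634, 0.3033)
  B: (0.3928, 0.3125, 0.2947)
A

Both distributions are close to uniform, making this a harder comparison.

H(A) = 1.5811 bits
H(B) = 1.5734 bits

The distribution closer to uniform has higher entropy.
Answer: A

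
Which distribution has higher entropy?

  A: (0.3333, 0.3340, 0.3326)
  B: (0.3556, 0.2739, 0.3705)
A

Both distributions are close to uniform, making this a harder comparison.

H(A) = 1.5850 bits
H(B) = 1.5729 bits

The distribution closer to uniform has higher entropy.
Answer: A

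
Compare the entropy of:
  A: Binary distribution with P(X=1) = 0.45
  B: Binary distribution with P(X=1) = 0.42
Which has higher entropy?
A

For binary distributions, entropy is maximized at p=0.5 and decreases as p moves toward 0 or 1.

H(A) = H(0.45) = 0.9928 bits
H(B) = H(0.42) = 0.9815 bits

Distribution A (p=0.45) is closer to uniform (p=0.5), so it has higher entropy.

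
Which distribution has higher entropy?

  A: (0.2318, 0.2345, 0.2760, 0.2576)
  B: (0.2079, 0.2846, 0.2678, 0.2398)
A

Both distributions are close to uniform, making this a harder comparison.

H(A) = 1.9963 bits
H(B) = 1.9901 bits

The distribution closer to uniform has higher entropy.
Answer: A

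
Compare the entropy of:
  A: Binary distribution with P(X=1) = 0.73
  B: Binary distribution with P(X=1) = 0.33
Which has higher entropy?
B

For binary distributions, entropy is maximized at p=0.5 and decreases as p moves toward 0 or 1.

H(A) = H(0.73) = 0.8415 bits
H(B) = H(0.33) = 0.9149 bits

Distribution B (p=0.33) is closer to uniform (p=0.5), so it has higher entropy.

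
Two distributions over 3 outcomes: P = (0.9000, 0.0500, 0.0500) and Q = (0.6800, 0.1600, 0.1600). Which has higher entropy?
Q

P is highly concentrated on one outcome (90%), making it nearly deterministic. Q spreads its mass more evenly (max 68%). The more spread-out distribution has higher entropy: H(P) ≈ 0.569 bits, H(Q) ≈ 1.224 bits.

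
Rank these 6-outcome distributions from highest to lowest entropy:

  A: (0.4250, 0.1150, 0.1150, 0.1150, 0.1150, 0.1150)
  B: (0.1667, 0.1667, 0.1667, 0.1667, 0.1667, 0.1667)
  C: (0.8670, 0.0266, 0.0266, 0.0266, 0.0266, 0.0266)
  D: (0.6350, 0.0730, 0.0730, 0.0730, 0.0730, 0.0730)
B > A > D > C

Key insight: Entropy is maximized by uniform distributions and minimized by concentrated distributions.

Entropies:
  H(A) = 2.3188 bits
  H(B) = 2.5850 bits
  H(C) = 0.8744 bits
  H(D) = 1.7943 bits

Ranking: B > A > D > C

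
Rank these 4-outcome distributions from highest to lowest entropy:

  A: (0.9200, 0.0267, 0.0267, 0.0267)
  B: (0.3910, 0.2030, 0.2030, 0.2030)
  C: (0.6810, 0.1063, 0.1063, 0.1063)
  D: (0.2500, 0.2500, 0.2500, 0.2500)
D > B > C > A

Key insight: Entropy is maximized by uniform distributions and minimized by concentrated distributions.

Entropies:
  H(A) = 0.5290 bits
  H(B) = 1.9307 bits
  H(C) = 1.4089 bits
  H(D) = 2.0000 bits

Ranking: D > B > C > A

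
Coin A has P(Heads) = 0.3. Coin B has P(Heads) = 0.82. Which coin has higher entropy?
A

For binary distributions, entropy is maximized at p=0.5 and decreases as p moves toward 0 or 1.

H(A) = H(0.3) = 0.8813 bits
H(B) = H(0.82) = 0.6801 bits

Distribution A (p=0.3) is closer to uniform (p=0.5), so it has higher entropy.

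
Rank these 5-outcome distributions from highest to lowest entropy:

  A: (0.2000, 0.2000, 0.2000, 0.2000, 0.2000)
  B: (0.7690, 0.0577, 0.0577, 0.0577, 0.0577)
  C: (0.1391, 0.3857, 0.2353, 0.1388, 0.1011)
A > C > B

Key insight: Entropy is maximized by uniform distributions and minimized by concentrated distributions.

- Uniform distributions have maximum entropy log₂(5) = 2.3219 bits
- The more "peaked" or concentrated a distribution, the lower its entropy

Entropies:
  H(A) = 2.3219 bits
  H(B) = 1.2418 bits
  H(C) = 2.1468 bits

Ranking: A > C > B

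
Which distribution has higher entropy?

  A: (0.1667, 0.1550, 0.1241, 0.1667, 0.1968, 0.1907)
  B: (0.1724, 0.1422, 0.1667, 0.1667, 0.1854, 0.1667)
B

Both distributions are close to uniform, making this a harder comparison.

H(A) = 2.5696 bits
H(B) = 2.5806 bits

The distribution closer to uniform has higher entropy.
Answer: B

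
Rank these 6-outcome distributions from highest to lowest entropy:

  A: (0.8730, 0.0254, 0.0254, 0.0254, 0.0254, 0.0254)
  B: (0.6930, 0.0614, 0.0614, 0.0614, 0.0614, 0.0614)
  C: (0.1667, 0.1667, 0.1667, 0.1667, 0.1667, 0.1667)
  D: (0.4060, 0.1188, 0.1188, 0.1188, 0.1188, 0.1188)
C > D > B > A

Key insight: Entropy is maximized by uniform distributions and minimized by concentrated distributions.

Entropies:
  H(A) = 0.8440 bits
  H(B) = 1.6025 bits
  H(C) = 2.5850 bits
  H(D) = 2.3536 bits

Ranking: C > D > B > A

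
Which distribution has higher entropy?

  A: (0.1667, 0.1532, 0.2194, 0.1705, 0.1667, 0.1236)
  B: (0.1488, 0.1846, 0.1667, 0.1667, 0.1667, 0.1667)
B

Both distributions are close to uniform, making this a harder comparison.

H(A) = 2.5643 bits
H(B) = 2.5822 bits

The distribution closer to uniform has higher entropy.
Answer: B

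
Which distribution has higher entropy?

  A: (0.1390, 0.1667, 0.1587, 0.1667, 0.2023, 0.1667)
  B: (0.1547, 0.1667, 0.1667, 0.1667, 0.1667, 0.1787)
B

Both distributions are close to uniform, making this a harder comparison.

H(A) = 2.5760 bits
H(B) = 2.5837 bits

The distribution closer to uniform has higher entropy.
Answer: B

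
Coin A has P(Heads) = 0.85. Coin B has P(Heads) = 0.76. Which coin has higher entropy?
B

For binary distributions, entropy is maximized at p=0.5 and decreases as p moves toward 0 or 1.

H(A) = H(0.85) = 0.6098 bits
H(B) = H(0.76) = 0.7950 bits

Distribution B (p=0.76) is closer to uniform (p=0.5), so it has higher entropy.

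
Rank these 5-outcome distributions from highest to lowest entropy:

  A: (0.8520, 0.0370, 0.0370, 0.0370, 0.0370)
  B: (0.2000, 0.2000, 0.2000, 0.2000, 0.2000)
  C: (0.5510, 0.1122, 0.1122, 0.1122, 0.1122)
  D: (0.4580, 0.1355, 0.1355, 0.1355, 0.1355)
B > D > C > A

Key insight: Entropy is maximized by uniform distributions and minimized by concentrated distributions.

Entropies:
  H(A) = 0.9008 bits
  H(B) = 2.3219 bits
  H(C) = 1.8905 bits
  H(D) = 2.0789 bits

Ranking: B > D > C > A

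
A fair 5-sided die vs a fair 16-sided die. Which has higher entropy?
16-sided die

Both are uniform distributions; for uniform over n outcomes, H = log₂(n). H(5-sided) = log₂(5) = 2.322 bits and H(16-sided) = log₂(16) = 4.000 bits. More outcomes in a uniform distribution means higher entropy.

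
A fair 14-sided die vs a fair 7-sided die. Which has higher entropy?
14-sided die

Both are uniform distributions; for uniform over n outcomes, H = log₂(n). H(14-sided) = log₂(14) = 3.807 bits and H(7-sided) = log₂(7) = 2.807 bits. More outcomes in a uniform distribution means higher entropy.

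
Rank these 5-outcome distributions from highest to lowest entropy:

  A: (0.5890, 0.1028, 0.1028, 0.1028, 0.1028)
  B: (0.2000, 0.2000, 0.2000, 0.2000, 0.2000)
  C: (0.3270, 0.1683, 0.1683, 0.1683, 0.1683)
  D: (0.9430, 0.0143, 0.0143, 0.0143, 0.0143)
B > C > A > D

Key insight: Entropy is maximized by uniform distributions and minimized by concentrated distributions.

Entropies:
  H(A) = 1.7990 bits
  H(B) = 2.3219 bits
  H(C) = 2.2578 bits
  H(D) = 0.4294 bits

Ranking: B > C > A > D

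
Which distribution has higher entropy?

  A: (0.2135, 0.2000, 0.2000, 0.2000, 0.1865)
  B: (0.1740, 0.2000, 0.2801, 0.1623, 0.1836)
A

Both distributions are close to uniform, making this a harder comparison.

H(A) = 2.3206 bits
H(B) = 2.2924 bits

The distribution closer to uniform has higher entropy.
Answer: A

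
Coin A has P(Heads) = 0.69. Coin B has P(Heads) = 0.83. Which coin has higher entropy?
A

For binary distributions, entropy is maximized at p=0.5 and decreases as p moves toward 0 or 1.

H(A) = H(0.69) = 0.8932 bits
H(B) = H(0.83) = 0.6577 bits

Distribution A (p=0.69) is closer to uniform (p=0.5), so it has higher entropy.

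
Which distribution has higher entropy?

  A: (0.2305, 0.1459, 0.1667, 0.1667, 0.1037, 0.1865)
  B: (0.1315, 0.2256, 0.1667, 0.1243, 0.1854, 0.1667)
B

Both distributions are close to uniform, making this a harder comparison.

H(A) = 2.5458 bits
H(B) = 2.5557 bits

The distribution closer to uniform has higher entropy.
Answer: B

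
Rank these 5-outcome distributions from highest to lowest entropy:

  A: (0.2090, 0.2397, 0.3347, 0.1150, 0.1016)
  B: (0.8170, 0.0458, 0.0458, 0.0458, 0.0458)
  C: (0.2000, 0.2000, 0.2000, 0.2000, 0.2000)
C > A > B

Key insight: Entropy is maximized by uniform distributions and minimized by concentrated distributions.

- Uniform distributions have maximum entropy log₂(5) = 2.3219 bits
- The more "peaked" or concentrated a distribution, the lower its entropy

Entropies:
  H(A) = 2.1885 bits
  H(B) = 1.0526 bits
  H(C) = 2.3219 bits

Ranking: C > A > B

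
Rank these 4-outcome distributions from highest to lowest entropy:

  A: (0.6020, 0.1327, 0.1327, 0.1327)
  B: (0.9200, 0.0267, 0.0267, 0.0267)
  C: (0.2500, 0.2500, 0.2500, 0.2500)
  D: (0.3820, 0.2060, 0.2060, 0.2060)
C > D > A > B

Key insight: Entropy is maximized by uniform distributions and minimized by concentrated distributions.

Entropies:
  H(A) = 1.6006 bits
  H(B) = 0.5290 bits
  H(C) = 2.0000 bits
  H(D) = 1.9389 bits

Ranking: C > D > A > B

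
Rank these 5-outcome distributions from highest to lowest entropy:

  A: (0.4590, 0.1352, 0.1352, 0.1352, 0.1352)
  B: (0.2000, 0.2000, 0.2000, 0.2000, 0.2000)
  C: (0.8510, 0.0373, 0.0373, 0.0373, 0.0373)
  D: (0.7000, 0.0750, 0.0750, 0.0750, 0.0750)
B > A > D > C

Key insight: Entropy is maximized by uniform distributions and minimized by concentrated distributions.

Entropies:
  H(A) = 2.0771 bits
  H(B) = 2.3219 bits
  H(C) = 0.9053 bits
  H(D) = 1.4813 bits

Ranking: B > A > D > C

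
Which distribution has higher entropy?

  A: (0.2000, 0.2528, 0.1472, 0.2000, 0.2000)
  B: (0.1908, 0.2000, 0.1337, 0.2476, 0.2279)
A

Both distributions are close to uniform, making this a harder comparison.

H(A) = 2.3016 bits
H(B) = 2.2933 bits

The distribution closer to uniform has higher entropy.
Answer: A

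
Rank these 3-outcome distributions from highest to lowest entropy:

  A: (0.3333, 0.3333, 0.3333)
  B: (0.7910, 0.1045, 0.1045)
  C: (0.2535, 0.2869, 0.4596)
A > C > B

Key insight: Entropy is maximized by uniform distributions and minimized by concentrated distributions.

- Uniform distributions have maximum entropy log₂(3) = 1.5850 bits
- The more "peaked" or concentrated a distribution, the lower its entropy

Entropies:
  H(A) = 1.5850 bits
  H(B) = 0.9486 bits
  H(C) = 1.5342 bits

Ranking: A > C > B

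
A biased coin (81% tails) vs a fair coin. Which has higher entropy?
Fair coin

The fair coin is uniform (p=0.5), maximizing binary entropy at 1 bit. The biased coin has H(0.81) ≈ 0.701 bits — its outcome is more predictable, so its entropy is lower.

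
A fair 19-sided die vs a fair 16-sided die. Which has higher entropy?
19-sided die

Both are uniform distributions; for uniform over n outcomes, H = log₂(n). H(19-sided) = log₂(19) = 4.248 bits and H(16-sided) = log₂(16) = 4.000 bits. More outcomes in a uniform distribution means higher entropy.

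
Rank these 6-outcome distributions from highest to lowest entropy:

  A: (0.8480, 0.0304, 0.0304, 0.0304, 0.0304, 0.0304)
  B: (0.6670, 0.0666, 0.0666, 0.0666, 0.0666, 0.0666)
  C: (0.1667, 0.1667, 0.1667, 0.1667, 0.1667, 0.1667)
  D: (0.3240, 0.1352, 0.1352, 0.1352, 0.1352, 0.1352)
C > D > B > A

Key insight: Entropy is maximized by uniform distributions and minimized by concentrated distributions.

Entropies:
  H(A) = 0.9678 bits
  H(B) = 1.6912 bits
  H(C) = 2.5850 bits
  H(D) = 2.4783 bits

Ranking: C > D > B > A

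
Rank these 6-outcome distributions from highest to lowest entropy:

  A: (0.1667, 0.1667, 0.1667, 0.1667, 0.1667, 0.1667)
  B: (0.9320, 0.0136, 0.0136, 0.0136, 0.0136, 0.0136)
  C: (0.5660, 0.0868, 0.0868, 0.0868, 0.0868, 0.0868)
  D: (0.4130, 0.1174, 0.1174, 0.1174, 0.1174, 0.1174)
A > D > C > B

Key insight: Entropy is maximized by uniform distributions and minimized by concentrated distributions.

Entropies:
  H(A) = 2.5850 bits
  H(B) = 0.5163 bits
  H(C) = 1.9951 bits
  H(D) = 2.3410 bits

Ranking: A > D > C > B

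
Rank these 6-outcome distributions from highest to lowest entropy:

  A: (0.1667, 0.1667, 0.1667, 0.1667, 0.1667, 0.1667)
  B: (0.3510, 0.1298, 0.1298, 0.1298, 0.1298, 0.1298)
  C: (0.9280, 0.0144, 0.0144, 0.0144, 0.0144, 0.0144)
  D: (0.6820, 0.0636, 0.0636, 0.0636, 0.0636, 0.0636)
A > B > D > C

Key insight: Entropy is maximized by uniform distributions and minimized by concentrated distributions.

Entropies:
  H(A) = 2.5850 bits
  H(B) = 2.4419 bits
  H(C) = 0.5405 bits
  H(D) = 1.6406 bits

Ranking: A > B > D > C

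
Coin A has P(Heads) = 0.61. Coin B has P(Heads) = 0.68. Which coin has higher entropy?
A

For binary distributions, entropy is maximized at p=0.5 and decreases as p moves toward 0 or 1.

H(A) = H(0.61) = 0.9648 bits
H(B) = H(0.68) = 0.9044 bits

Distribution A (p=0.61) is closer to uniform (p=0.5), so it has higher entropy.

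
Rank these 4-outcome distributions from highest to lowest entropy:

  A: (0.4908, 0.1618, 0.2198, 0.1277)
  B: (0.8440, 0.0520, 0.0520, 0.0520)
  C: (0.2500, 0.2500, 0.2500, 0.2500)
C > A > B

Key insight: Entropy is maximized by uniform distributions and minimized by concentrated distributions.

- Uniform distributions have maximum entropy log₂(4) = 2.0000 bits
- The more "peaked" or concentrated a distribution, the lower its entropy

Entropies:
  H(A) = 1.7886 bits
  H(B) = 0.8719 bits
  H(C) = 2.0000 bits

Ranking: C > A > B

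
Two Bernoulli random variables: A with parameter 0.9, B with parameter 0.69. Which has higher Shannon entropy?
B

For binary distributions, entropy is maximized at p=0.5 and decreases as p moves toward 0 or 1.

H(A) = H(0.9) = 0.4690 bits
H(B) = H(0.69) = 0.8932 bits

Distribution B (p=0.69) is closer to uniform (p=0.5), so it has higher entropy.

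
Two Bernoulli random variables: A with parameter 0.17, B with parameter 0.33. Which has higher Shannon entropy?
B

For binary distributions, entropy is maximized at p=0.5 and decreases as p moves toward 0 or 1.

H(A) = H(0.17) = 0.6577 bits
H(B) = H(0.33) = 0.9149 bits

Distribution B (p=0.33) is closer to uniform (p=0.5), so it has higher entropy.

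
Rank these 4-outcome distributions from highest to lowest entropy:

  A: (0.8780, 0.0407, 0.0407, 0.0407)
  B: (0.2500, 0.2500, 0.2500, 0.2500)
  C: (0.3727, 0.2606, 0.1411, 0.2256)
B > C > A

Key insight: Entropy is maximized by uniform distributions and minimized by concentrated distributions.

- Uniform distributions have maximum entropy log₂(4) = 2.0000 bits
- The more "peaked" or concentrated a distribution, the lower its entropy

Entropies:
  H(A) = 0.7284 bits
  H(B) = 2.0000 bits
  H(C) = 1.9195 bits

Ranking: B > C > A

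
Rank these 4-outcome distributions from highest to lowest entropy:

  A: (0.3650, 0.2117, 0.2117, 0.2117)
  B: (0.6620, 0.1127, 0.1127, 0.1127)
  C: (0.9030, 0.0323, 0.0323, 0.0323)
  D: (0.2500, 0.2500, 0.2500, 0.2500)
D > A > B > C

Key insight: Entropy is maximized by uniform distributions and minimized by concentrated distributions.

Entropies:
  H(A) = 1.9532 bits
  H(B) = 1.4586 bits
  H(C) = 0.6132 bits
  H(D) = 2.0000 bits

Ranking: D > A > B > C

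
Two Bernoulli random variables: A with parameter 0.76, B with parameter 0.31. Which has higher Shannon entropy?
B

For binary distributions, entropy is maximized at p=0.5 and decreases as p moves toward 0 or 1.

H(A) = H(0.76) = 0.7950 bits
H(B) = H(0.31) = 0.8932 bits

Distribution B (p=0.31) is closer to uniform (p=0.5), so it has higher entropy.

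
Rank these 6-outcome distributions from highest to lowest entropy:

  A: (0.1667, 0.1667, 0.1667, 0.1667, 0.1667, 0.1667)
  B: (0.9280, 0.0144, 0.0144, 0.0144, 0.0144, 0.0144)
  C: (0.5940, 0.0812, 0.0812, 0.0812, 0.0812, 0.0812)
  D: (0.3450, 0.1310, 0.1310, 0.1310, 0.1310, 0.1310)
A > D > C > B

Key insight: Entropy is maximized by uniform distributions and minimized by concentrated distributions.

Entropies:
  H(A) = 2.5850 bits
  H(B) = 0.5405 bits
  H(C) = 1.9171 bits
  H(D) = 2.4504 bits

Ranking: A > D > C > B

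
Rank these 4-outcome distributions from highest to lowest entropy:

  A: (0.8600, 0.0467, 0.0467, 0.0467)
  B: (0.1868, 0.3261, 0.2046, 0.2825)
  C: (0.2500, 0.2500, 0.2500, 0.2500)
C > B > A

Key insight: Entropy is maximized by uniform distributions and minimized by concentrated distributions.

- Uniform distributions have maximum entropy log₂(4) = 2.0000 bits
- The more "peaked" or concentrated a distribution, the lower its entropy

Entropies:
  H(A) = 0.8061 bits
  H(B) = 1.9628 bits
  H(C) = 2.0000 bits

Ranking: C > B > A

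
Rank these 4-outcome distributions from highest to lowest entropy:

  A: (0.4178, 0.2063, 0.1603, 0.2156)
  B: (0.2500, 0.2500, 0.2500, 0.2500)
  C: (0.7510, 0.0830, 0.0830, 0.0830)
B > A > C

Key insight: Entropy is maximized by uniform distributions and minimized by concentrated distributions.

- Uniform distributions have maximum entropy log₂(4) = 2.0000 bits
- The more "peaked" or concentrated a distribution, the lower its entropy

Entropies:
  H(A) = 1.8964 bits
  H(B) = 2.0000 bits
  H(C) = 1.2043 bits

Ranking: B > A > C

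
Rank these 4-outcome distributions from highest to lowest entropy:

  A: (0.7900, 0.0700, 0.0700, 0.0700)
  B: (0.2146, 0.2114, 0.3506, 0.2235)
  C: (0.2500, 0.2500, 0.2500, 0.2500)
C > B > A

Key insight: Entropy is maximized by uniform distributions and minimized by concentrated distributions.

- Uniform distributions have maximum entropy log₂(4) = 2.0000 bits
- The more "peaked" or concentrated a distribution, the lower its entropy

Entropies:
  H(A) = 1.0743 bits
  H(B) = 1.9636 bits
  H(C) = 2.0000 bits

Ranking: C > B > A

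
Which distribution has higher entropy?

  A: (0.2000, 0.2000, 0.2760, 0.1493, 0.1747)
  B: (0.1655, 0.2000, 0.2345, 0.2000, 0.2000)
B

Both distributions are close to uniform, making this a harder comparison.

H(A) = 2.2907 bits
H(B) = 2.3133 bits

The distribution closer to uniform has higher entropy.
Answer: B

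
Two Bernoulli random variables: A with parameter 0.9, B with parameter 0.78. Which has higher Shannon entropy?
B

For binary distributions, entropy is maximized at p=0.5 and decreases as p moves toward 0 or 1.

H(A) = H(0.9) = 0.4690 bits
H(B) = H(0.78) = 0.7602 bits

Distribution B (p=0.78) is closer to uniform (p=0.5), so it has higher entropy.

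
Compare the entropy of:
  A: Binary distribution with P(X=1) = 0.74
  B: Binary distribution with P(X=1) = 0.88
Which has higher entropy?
A

For binary distributions, entropy is maximized at p=0.5 and decreases as p moves toward 0 or 1.

H(A) = H(0.74) = 0.8267 bits
H(B) = H(0.88) = 0.5294 bits

Distribution A (p=0.74) is closer to uniform (p=0.5), so it has higher entropy.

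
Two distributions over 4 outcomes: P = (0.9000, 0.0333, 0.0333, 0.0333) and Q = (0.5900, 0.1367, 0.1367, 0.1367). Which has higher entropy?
Q

P is highly concentrated on one outcome (90%), making it nearly deterministic. Q spreads its mass more evenly (max 59%). The more spread-out distribution has higher entropy: H(P) ≈ 0.627 bits, H(Q) ≈ 1.626 bits.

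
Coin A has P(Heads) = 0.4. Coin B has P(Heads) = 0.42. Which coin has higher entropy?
B

For binary distributions, entropy is maximized at p=0.5 and decreases as p moves toward 0 or 1.

H(A) = H(0.4) = 0.9710 bits
H(B) = H(0.42) = 0.9815 bits

Distribution B (p=0.42) is closer to uniform (p=0.5), so it has higher entropy.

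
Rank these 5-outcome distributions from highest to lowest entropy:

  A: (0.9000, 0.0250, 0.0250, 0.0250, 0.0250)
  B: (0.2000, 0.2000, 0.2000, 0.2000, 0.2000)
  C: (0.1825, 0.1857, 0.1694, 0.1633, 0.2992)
B > C > A

Key insight: Entropy is maximized by uniform distributions and minimized by concentrated distributions.

- Uniform distributions have maximum entropy log₂(5) = 2.3219 bits
- The more "peaked" or concentrated a distribution, the lower its entropy

Entropies:
  H(A) = 0.6690 bits
  H(B) = 2.3219 bits
  H(C) = 2.2805 bits

Ranking: B > C > A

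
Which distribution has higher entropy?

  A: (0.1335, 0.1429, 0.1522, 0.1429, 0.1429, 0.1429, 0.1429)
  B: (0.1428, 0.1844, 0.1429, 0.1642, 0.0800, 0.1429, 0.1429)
A

Both distributions are close to uniform, making this a harder comparison.

H(A) = 2.8065 bits
H(B) = 2.7734 bits

The distribution closer to uniform has higher entropy.
Answer: A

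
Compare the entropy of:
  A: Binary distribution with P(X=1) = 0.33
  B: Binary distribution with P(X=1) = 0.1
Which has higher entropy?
A

For binary distributions, entropy is maximized at p=0.5 and decreases as p moves toward 0 or 1.

H(A) = H(0.33) = 0.9149 bits
H(B) = H(0.1) = 0.4690 bits

Distribution A (p=0.33) is closer to uniform (p=0.5), so it has higher entropy.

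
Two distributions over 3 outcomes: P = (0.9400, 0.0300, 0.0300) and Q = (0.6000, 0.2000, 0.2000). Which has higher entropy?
Q

P is highly concentrated on one outcome (94%), making it nearly deterministic. Q spreads its mass more evenly (max 60%). The more spread-out distribution has higher entropy: H(P) ≈ 0.387 bits, H(Q) ≈ 1.371 bits.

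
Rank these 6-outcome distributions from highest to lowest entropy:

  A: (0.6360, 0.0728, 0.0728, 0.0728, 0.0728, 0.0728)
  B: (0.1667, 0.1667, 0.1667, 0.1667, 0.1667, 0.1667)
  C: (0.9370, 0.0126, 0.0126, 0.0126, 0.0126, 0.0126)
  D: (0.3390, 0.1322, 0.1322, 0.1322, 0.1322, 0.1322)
B > D > A > C

Key insight: Entropy is maximized by uniform distributions and minimized by concentrated distributions.

Entropies:
  H(A) = 1.7911 bits
  H(B) = 2.5850 bits
  H(C) = 0.4855 bits
  H(D) = 2.4587 bits

Ranking: B > D > A > C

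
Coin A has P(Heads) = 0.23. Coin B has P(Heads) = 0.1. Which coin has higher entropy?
A

For binary distributions, entropy is maximized at p=0.5 and decreases as p moves toward 0 or 1.

H(A) = H(0.23) = 0.7780 bits
H(B) = H(0.1) = 0.4690 bits

Distribution A (p=0.23) is closer to uniform (p=0.5), so it has higher entropy.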